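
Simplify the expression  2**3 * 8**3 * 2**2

2**14

2**3 = 2**3; 8**3 = 2**9; 2**2 = 2**2
Combine exponents: 2**14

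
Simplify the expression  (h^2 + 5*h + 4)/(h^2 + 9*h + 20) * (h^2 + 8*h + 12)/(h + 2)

Factor: h^2 + 5*h + 4 = (h + 4)*(h + 1);  h^2 + 9*h + 20 = (h + 5)*(h + 4);  h^2 + 8*h + 12 = (h + 2)*(h + 6)
Cancel the common factors (h + 4), (h + 2).

(h^2 + 7*h + 6)/(h + 5)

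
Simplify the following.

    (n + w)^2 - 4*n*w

(n - w)^2

Expanding gives n^2 - 2*n*w + w^2, a perfect square.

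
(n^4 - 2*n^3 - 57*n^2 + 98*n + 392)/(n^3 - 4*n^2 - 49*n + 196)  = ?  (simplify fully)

n + 2

Factor: n^4 - 2*n^3 - 57*n^2 + 98*n + 392 = (n + 7)*(n - 7)*(n - 4)*(n + 2);  n^3 - 4*n^2 - 49*n + 196 = (n - 4)*(n + 7)*(n - 7)
Cancel the common factors (n - 7), (n + 7), (n - 4).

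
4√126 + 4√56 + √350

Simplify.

25*√14

4√126 = 12*√14; 4√56 = 8*√14; √350 = 5*√14
Combine: (12 + 8 + 5)·√14 = 25*√14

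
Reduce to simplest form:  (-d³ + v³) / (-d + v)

Factor as (a-b)(a^2+ab+b^2) with a=v, b=d.

d² + d*v + v²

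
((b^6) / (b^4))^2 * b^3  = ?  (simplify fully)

Inside the bracket: b^2
Raise to the power 2: b^4
Multiply by b^3: add exponents.

b^7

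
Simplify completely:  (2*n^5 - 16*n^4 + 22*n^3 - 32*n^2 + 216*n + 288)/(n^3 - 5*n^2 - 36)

2*n^2 - 6*n - 8

Factor: 2*n^5 - 16*n^4 + 22*n^3 - 32*n^2 + 216*n + 288 = 2*(n - 4)*(n^2 + n + 6)*(n - 6)*(n + 1);  n^3 - 5*n^2 - 36 = (n^2 + n + 6)*(n - 6)
Cancel the common factors (n^2 + n + 6), (n - 6).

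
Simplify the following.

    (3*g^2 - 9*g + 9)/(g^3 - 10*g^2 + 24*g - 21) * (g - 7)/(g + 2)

3/(g + 2)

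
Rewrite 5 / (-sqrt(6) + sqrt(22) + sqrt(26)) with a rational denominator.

Group as (sqrt(22) + sqrt(26)) - sqrt(6); multiply by (sqrt(22) + sqrt(26)) + sqrt(6), then rationalise the remaining surd.

(-105*sqrt(6) + 5*sqrt(26) + 25*sqrt(22) + 10*sqrt(858))/262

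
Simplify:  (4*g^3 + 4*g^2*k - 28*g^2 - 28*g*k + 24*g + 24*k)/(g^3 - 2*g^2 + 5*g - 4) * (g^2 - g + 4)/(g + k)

Factor: 4*g^3 + 4*g^2*k - 28*g^2 - 28*g*k + 24*g + 24*k = 4*(g - 1)*(g - 6)*(g + k);  g^3 - 2*g^2 + 5*g - 4 = (g - 1)*(g^2 - g + 4)
Cancel the common factors (g^2 - g + 4), (g + k), (g - 1).

4*g - 24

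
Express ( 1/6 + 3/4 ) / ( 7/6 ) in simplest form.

11/14

Numerator: 1/6 + 3/4 = 11/12
Denominator: 7/6 = 7/6
Divide: (11/12) · (6/7) = 11/14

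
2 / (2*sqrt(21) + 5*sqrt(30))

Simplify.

Multiply numerator and denominator by -2*sqrt(21) + 5*sqrt(30).
Denominator becomes 666; numerator becomes -4*sqrt(21) + 10*sqrt(30).

(-2*sqrt(21) + 5*sqrt(30))/333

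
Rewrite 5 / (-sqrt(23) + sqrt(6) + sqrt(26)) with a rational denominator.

Group as (sqrt(6) + sqrt(26)) - sqrt(23); multiply by (sqrt(6) + sqrt(26)) + sqrt(23), then rationalise the remaining surd.

(-45*sqrt(23) + 15*sqrt(26) + 215*sqrt(6) + 20*sqrt(897))/543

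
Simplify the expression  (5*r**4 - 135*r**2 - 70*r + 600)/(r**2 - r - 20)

5*r**2 + 5*r - 30

Factor: 5*r**4 - 135*r**2 - 70*r + 600 = 5*(r + 3)*(r + 4)*(r - 5)*(r - 2);  r**2 - r - 20 = (r - 5)*(r + 4)
Cancel the common factors (r - 5), (r + 4).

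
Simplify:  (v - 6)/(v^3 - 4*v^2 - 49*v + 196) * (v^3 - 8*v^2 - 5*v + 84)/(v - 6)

Factor: v^3 - 4*v^2 - 49*v + 196 = (v - 4)*(v + 7)*(v - 7);  v^3 - 8*v^2 - 5*v + 84 = (v - 7)*(v - 4)*(v + 3)
Cancel the common factors (v - 4), (v - 7), (v - 6).

(v + 3)/(v + 7)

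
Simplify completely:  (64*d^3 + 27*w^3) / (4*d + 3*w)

16*d^2 - 12*d*w + 9*w^2

Apply the sum-of-cubes factorisation and cancel (4*d + 3*w).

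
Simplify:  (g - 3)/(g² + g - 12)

Factor: g² + g - 12 = (g + 4)·(g - 3)
Cancel the common factor (g - 3).

1/(g + 4)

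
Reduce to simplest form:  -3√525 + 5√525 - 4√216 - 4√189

3√525 = 15*√21; 5√525 = 25*√21; 4√216 = 24*√6; 4√189 = 12*√21

-24*√6 - 2*√21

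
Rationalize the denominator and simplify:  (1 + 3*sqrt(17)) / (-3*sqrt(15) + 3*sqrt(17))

(sqrt(15) + sqrt(17) + 3*sqrt(255) + 51)/6

Multiply numerator and denominator by 3*sqrt(15) + 3*sqrt(17).
Denominator becomes 18; numerator becomes 3*sqrt(15) + 3*sqrt(17) + 9*sqrt(255) + 153.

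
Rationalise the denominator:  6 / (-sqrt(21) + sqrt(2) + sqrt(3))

Group as (sqrt(2) + sqrt(3)) - sqrt(21); multiply by (sqrt(2) + sqrt(3)) + sqrt(21), then rationalise the remaining surd.

(-24*sqrt(21) - 30*sqrt(3) - 33*sqrt(2) - 9*sqrt(14))/58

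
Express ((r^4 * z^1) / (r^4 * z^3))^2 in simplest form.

z^(-4)

Inside the bracket: (z^-2)
Raise to the power 2: (z^-4)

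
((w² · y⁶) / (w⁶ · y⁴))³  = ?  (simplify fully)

Inside the bracket: (w^-4) · y²
Raise to the power 3: (w^-12) · y⁶

y⁶/w^12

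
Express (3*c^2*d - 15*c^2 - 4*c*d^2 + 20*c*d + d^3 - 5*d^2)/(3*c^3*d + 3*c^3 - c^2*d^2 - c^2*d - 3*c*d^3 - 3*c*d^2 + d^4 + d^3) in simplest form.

(d - 5)/(c*d + c + d^2 + d)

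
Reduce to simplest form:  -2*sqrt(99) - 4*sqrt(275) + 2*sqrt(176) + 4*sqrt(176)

2*sqrt(99) = 6*sqrt(11); 4*sqrt(275) = 20*sqrt(11); 2*sqrt(176) = 8*sqrt(11); 4*sqrt(176) = 16*sqrt(11)
Combine: (-6 - 20 + 8 + 16)·sqrt(11) = -2*sqrt(11)

-2*sqrt(11)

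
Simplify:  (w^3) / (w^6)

w^(-3)

Quotient: (w^-3)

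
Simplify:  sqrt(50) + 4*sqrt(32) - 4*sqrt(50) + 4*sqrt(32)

sqrt(50) = 5*sqrt(2); 4*sqrt(32) = 16*sqrt(2); 4*sqrt(50) = 20*sqrt(2); 4*sqrt(32) = 16*sqrt(2)
Combine: (5 + 16 - 20 + 16)·sqrt(2) = 17*sqrt(2)

17*sqrt(2)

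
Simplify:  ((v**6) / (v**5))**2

Inside the bracket: v**1
Raise to the power 2: v**2

v**2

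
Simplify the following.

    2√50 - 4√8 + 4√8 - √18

2√50 = 10*√2; 4√8 = 8*√2; 4√8 = 8*√2; √18 = 3*√2
Combine: (10 - 8 + 8 - 3)·√2 = 7*√2

7*√2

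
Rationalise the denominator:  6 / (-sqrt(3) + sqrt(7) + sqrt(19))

-46*sqrt(3) - 18*sqrt(19) + 30*sqrt(7) + 4*sqrt(399)

Group as (sqrt(7) + sqrt(19)) - sqrt(3); multiply by (sqrt(7) + sqrt(19)) + sqrt(3), then rationalise the remaining surd.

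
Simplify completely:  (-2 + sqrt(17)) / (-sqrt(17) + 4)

Multiply numerator and denominator by 4 + sqrt(17).
Denominator becomes -1; numerator becomes 2*sqrt(17) + 9.

-9 - 2*sqrt(17)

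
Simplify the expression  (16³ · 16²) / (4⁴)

16³ = 2^12; 16² = 2^8; 4⁴ = 2^8
Combine exponents: 2^12

2^12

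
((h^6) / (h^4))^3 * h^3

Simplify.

h^9

Inside the bracket: h^2
Raise to the power 3: h^6
Multiply by h^3: add exponents.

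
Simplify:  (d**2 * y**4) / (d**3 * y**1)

y**3/d

Quotient: (d**-1) * y**3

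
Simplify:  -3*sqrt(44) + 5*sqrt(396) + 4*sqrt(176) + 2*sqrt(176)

48*sqrt(11)

3*sqrt(44) = 6*sqrt(11); 5*sqrt(396) = 30*sqrt(11); 4*sqrt(176) = 16*sqrt(11); 2*sqrt(176) = 8*sqrt(11)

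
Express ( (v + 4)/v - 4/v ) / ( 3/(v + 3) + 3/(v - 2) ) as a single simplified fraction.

(v² + v - 6)/(6*v + 3)

Numerator: (v + 4)/v - 4/v = 1
Denominator: 3/(v + 3) + 3/(v - 2) = (6*v + 3)/(v² + v - 6)
Divide: (1) · ((v² + v - 6)/(6*v + 3)) = (v² + v - 6)/(6*v + 3)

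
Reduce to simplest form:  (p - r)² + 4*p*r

(p + r)²

Expand the square and combine the 4*p*r term.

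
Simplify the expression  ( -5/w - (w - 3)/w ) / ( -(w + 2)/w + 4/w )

Numerator: -5/w - (w - 3)/w = (-w - 2)/w
Denominator: -(w + 2)/w + 4/w = (-w + 2)/w
Divide: ((-w - 2)/w) · (w/(-w + 2)) = (w + 2)/(w - 2)

(w + 2)/(w - 2)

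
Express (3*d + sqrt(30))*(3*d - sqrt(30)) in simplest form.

9*d^2 - 30

(3*d)^2 - (sqrt(30))^2 = 9*d^2 - 30.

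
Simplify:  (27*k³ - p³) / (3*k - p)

9*k² + 3*k*p + p²

Factor as (a-b)(a^2+ab+b^2) with a=(3*k), b=p.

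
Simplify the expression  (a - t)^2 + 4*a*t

Expand the square and combine the 4*a*t term.

(a + t)^2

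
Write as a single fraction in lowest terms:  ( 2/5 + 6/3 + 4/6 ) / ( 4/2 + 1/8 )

368/255

Numerator: 2/5 + 6/3 + 4/6 = 46/15
Denominator: 4/2 + 1/8 = 17/8
Divide: (46/15) · (8/17) = 368/255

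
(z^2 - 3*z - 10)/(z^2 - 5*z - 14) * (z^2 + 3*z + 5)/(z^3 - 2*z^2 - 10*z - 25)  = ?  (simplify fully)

1/(z - 7)

Factor: z^2 - 3*z - 10 = (z + 2)*(z - 5);  z^2 - 5*z - 14 = (z - 7)*(z + 2);  z^3 - 2*z^2 - 10*z - 25 = (z^2 + 3*z + 5)*(z - 5)
Cancel the common factors (z^2 + 3*z + 5), (z - 5), (z + 2).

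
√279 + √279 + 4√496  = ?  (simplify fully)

22*√31

√279 = 3*√31; √279 = 3*√31; 4√496 = 16*√31
Combine: (3 + 3 + 16)·√31 = 22*√31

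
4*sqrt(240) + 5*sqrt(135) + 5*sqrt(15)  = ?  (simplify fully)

36*sqrt(15)

4*sqrt(240) = 16*sqrt(15); 5*sqrt(135) = 15*sqrt(15); 5*sqrt(15) = 5*sqrt(15)
Combine: (16 + 15 + 5)·sqrt(15) = 36*sqrt(15)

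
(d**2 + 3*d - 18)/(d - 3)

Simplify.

d + 6

Factor: d**2 + 3*d - 18 = (d + 6)*(d - 3)
Cancel the common factor (d - 3).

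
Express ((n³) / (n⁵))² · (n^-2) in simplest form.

n^(-6)

Inside the bracket: (n^-2)
Raise to the power 2: (n^-4)
Multiply by (n^-2): add exponents.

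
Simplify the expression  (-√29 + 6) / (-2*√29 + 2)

(-5*√29 + 23)/56

Multiply numerator and denominator by 2 + 2*√29.
Denominator becomes -112; numerator becomes -46 + 10*√29.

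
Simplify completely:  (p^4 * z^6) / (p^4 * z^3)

z^3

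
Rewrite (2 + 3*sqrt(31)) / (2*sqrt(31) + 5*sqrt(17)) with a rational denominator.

Multiply numerator and denominator by -5*sqrt(17) + 2*sqrt(31).
Denominator becomes -301; numerator becomes -15*sqrt(527) - 10*sqrt(17) + 4*sqrt(31) + 186.

(-186 - 4*sqrt(31) + 10*sqrt(17) + 15*sqrt(527))/301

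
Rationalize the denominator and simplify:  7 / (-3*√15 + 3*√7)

Multiply numerator and denominator by 3*√7 + 3*√15.
Denominator becomes -72; numerator becomes 21*√7 + 21*√15.

(-7*√15 - 7*√7)/24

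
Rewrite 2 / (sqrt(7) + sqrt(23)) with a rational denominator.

Multiply numerator and denominator by -sqrt(23) + sqrt(7).
Denominator becomes -16; numerator becomes -2*sqrt(23) + 2*sqrt(7).

(-sqrt(7) + sqrt(23))/8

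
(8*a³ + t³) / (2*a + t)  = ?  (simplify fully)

Factor as (a+b)(a^2-ab+b^2) with a=(2*a), b=t.

4*a² - 2*a*t + t²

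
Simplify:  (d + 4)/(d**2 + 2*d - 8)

Factor: d**2 + 2*d - 8 = (d + 4)*(d - 2)
Cancel the common factor (d + 4).

1/(d - 2)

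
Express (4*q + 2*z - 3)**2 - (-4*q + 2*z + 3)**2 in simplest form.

Only the odd-power cross terms survive.

8*z*(4*q - 3)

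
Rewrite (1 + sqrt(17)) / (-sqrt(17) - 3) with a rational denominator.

(-7 + sqrt(17))/4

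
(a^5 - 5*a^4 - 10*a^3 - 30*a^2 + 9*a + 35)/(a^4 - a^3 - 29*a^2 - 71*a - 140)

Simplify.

(a^2 - 1)/(a + 4)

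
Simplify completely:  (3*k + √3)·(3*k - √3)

9*k² - 3

Difference of squares with P = 3*k, Q = √3.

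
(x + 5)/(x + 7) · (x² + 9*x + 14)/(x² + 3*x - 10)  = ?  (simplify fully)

Factor: x² + 9*x + 14 = (x + 2)·(x + 7);  x² + 3*x - 10 = (x + 5)·(x - 2)
Cancel the common factors (x + 7), (x + 5).

(x + 2)/(x - 2)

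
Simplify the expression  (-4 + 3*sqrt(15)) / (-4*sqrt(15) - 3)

Multiply numerator and denominator by -3 + 4*sqrt(15).
Denominator becomes -231; numerator becomes -25*sqrt(15) + 192.

(-192 + 25*sqrt(15))/231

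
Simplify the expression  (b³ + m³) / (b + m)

b² - b*m + m²

Apply the sum-of-cubes factorisation and cancel (b + m).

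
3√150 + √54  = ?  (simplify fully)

3√150 = 15*√6; √54 = 3*√6
Combine: (15 + 3)·√6 = 18*√6

18*√6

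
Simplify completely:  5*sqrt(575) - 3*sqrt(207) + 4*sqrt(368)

5*sqrt(575) = 25*sqrt(23); 3*sqrt(207) = 9*sqrt(23); 4*sqrt(368) = 16*sqrt(23)
Combine: (25 - 9 + 16)·sqrt(23) = 32*sqrt(23)

32*sqrt(23)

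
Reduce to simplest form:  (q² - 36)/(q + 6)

Factor: q² - 36 = (q - 6)·(q + 6)
Cancel the common factor (q + 6).

q - 6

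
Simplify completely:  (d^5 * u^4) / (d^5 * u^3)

u

Quotient: u^1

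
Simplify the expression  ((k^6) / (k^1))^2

k^10

Inside the bracket: k^5
Raise to the power 2: k^10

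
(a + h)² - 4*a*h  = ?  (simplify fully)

After expansion: a² - 2*a*h + h² — a perfect-square trinomial.

(a - h)²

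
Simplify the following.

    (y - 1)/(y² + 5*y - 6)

1/(y + 6)

Factor: y² + 5*y - 6 = (y - 1)·(y + 6)
Cancel the common factor (y - 1).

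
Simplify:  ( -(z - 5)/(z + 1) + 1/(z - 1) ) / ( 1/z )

(-z^3 + 7*z^2 - 4*z)/(z^2 - 1)

Numerator: -(z - 5)/(z + 1) + 1/(z - 1) = (-z^2 + 7*z - 4)/(z^2 - 1)
Denominator: 1/z = 1/z
Divide: ((-z^2 + 7*z - 4)/(z^2 - 1)) · (z) = (-z^3 + 7*z^2 - 4*z)/(z^2 - 1)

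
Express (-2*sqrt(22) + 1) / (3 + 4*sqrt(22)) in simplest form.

(-179 + 10*sqrt(22))/343

Multiply numerator and denominator by -4*sqrt(22) + 3.
Denominator becomes -343; numerator becomes -10*sqrt(22) + 179.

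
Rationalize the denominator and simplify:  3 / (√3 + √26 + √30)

(-36*√65 - 3*√30 + 21*√26 + 159*√3)/311

Group as (√26 + √30) + √3; multiply by (√26 + √30) - √3, then rationalise the remaining surd.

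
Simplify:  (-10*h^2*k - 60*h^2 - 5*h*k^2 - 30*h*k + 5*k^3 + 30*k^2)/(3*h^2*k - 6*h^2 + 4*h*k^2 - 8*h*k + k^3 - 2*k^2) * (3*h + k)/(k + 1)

Factor: -10*h^2*k - 60*h^2 - 5*h*k^2 - 30*h*k + 5*k^3 + 30*k^2 = 5*(-2*h + k)*(k + 6)*(h + k);  3*h^2*k - 6*h^2 + 4*h*k^2 - 8*h*k + k^3 - 2*k^2 = (h + k)*(3*h + k)*(k - 2)
Cancel the common factors (h + k), (3*h + k).

(-10*h*k - 60*h + 5*k^2 + 30*k)/(k^2 - k - 2)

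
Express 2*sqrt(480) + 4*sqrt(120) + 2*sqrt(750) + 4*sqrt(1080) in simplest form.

2*sqrt(480) = 8*sqrt(30); 4*sqrt(120) = 8*sqrt(30); 2*sqrt(750) = 10*sqrt(30); 4*sqrt(1080) = 24*sqrt(30)
Combine: (8 + 8 + 10 + 24)·sqrt(30) = 50*sqrt(30)

50*sqrt(30)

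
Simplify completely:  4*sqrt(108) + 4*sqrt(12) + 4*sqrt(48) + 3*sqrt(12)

54*sqrt(3)

4*sqrt(108) = 24*sqrt(3); 4*sqrt(12) = 8*sqrt(3); 4*sqrt(48) = 16*sqrt(3); 3*sqrt(12) = 6*sqrt(3)
Combine: (24 + 8 + 16 + 6)·sqrt(3) = 54*sqrt(3)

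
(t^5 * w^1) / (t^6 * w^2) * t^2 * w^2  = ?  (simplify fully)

Quotient: (t^-1) * (w^-1)
Multiply by t^2 * w^2: add exponents.

t*w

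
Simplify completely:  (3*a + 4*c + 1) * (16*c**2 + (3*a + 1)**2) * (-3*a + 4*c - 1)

-81*a**4 - 108*a**3 - 54*a**2 - 12*a + 256*c**4 - 1

((4*c)+(3*a + 1))((4*c)-(3*a + 1)) = -9*a**2 - 6*a + 16*c**2 - 1; continue pairing.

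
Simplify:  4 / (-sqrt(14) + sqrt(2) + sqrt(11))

Group as (sqrt(2) + sqrt(11)) - sqrt(14); multiply by (sqrt(2) + sqrt(11)) + sqrt(14), then rationalise the remaining surd.

(4*sqrt(14) + 20*sqrt(11) + 92*sqrt(2) + 16*sqrt(77))/87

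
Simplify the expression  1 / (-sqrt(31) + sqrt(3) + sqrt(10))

(-9*sqrt(31) - 12*sqrt(10) - 19*sqrt(3) - sqrt(930))/102

Group as (sqrt(3) + sqrt(10)) - sqrt(31); multiply by (sqrt(3) + sqrt(10)) + sqrt(31), then rationalise the remaining surd.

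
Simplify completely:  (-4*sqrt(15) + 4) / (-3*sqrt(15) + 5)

(4*sqrt(15) + 80)/55

Multiply numerator and denominator by 5 + 3*sqrt(15).
Denominator becomes -110; numerator becomes -160 - 8*sqrt(15).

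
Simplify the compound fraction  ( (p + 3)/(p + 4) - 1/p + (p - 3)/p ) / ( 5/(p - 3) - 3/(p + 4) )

Numerator: (p + 3)/(p + 4) - 1/p + (p - 3)/p = (2*p² + 3*p - 16)/(p² + 4*p)
Denominator: 5/(p - 3) - 3/(p + 4) = (2*p + 29)/(p² + p - 12)
Divide: ((2*p² + 3*p - 16)/(p² + 4*p)) · ((p² + p - 12)/(2*p + 29)) = (2*p³ - 3*p² - 25*p + 48)/(2*p² + 29*p)

(2*p³ - 3*p² - 25*p + 48)/(2*p² + 29*p)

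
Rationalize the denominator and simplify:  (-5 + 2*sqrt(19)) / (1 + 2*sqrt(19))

(-4*sqrt(19) + 27)/25

Multiply numerator and denominator by -2*sqrt(19) + 1.
Denominator becomes -75; numerator becomes -81 + 12*sqrt(19).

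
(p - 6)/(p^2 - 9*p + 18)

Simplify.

Factor: p^2 - 9*p + 18 = (p - 6)*(p - 3)
Cancel the common factor (p - 6).

1/(p - 3)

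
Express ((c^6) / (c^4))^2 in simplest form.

Inside the bracket: c^2
Raise to the power 2: c^4

c^4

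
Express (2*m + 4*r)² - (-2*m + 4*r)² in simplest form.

32*m*r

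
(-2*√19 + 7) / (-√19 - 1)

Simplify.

(-√19 + 5)/2

Multiply numerator and denominator by -1 + √19.
Denominator becomes -18; numerator becomes -45 + 9*√19.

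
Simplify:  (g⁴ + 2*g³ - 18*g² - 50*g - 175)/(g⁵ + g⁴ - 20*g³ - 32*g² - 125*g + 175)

1/(g - 1)

Factor: g⁴ + 2*g³ - 18*g² - 50*g - 175 = (g² + 2*g + 7)·(g + 5)·(g - 5);  g⁵ + g⁴ - 20*g³ - 32*g² - 125*g + 175 = (g - 5)·(g + 5)·(g - 1)·(g² + 2*g + 7)
Cancel the common factors (g² + 2*g + 7), (g - 5), (g + 5).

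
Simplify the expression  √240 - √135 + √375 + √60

8*√15

√240 = 4*√15; √135 = 3*√15; √375 = 5*√15; √60 = 2*√15
Combine: (4 - 3 + 5 + 2)·√15 = 8*√15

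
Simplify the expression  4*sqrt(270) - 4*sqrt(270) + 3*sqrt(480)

4*sqrt(270) = 12*sqrt(30); 4*sqrt(270) = 12*sqrt(30); 3*sqrt(480) = 12*sqrt(30)
Combine: (12 - 12 + 12)·sqrt(30) = 12*sqrt(30)

12*sqrt(30)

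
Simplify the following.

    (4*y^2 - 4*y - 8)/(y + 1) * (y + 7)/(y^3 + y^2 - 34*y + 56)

Factor: 4*y^2 - 4*y - 8 = 4*(y + 1)*(y - 2);  y^3 + y^2 - 34*y + 56 = (y - 4)*(y - 2)*(y + 7)
Cancel the common factors (y - 2), (y + 1), (y + 7).

4/(y - 4)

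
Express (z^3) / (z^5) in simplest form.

z^(-2)

Quotient: (z^-2)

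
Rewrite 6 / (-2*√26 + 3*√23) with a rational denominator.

(12*√26 + 18*√23)/103

Multiply numerator and denominator by 2*√26 + 3*√23.
Denominator becomes 103; numerator becomes 12*√26 + 18*√23.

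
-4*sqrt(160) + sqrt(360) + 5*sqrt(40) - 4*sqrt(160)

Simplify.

-16*sqrt(10)

4*sqrt(160) = 16*sqrt(10); sqrt(360) = 6*sqrt(10); 5*sqrt(40) = 10*sqrt(10); 4*sqrt(160) = 16*sqrt(10)
Combine: (-16 + 6 + 10 - 16)·sqrt(10) = -16*sqrt(10)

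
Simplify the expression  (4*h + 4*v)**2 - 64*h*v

Expanding gives 16*h**2 - 32*h*v + 16*v**2, a perfect square.

16*(h - v)**2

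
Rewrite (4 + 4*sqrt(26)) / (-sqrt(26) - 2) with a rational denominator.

(-48 + 2*sqrt(26))/11

Multiply numerator and denominator by -2 + sqrt(26).
Denominator becomes -22; numerator becomes -4*sqrt(26) + 96.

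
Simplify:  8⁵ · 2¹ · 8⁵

8⁵ = 2^15; 2¹ = 2^1; 8⁵ = 2^15
Combine exponents: 2^31

2^31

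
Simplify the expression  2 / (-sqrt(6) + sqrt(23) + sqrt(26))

(-86*sqrt(6) + 6*sqrt(26) + 18*sqrt(23) + 8*sqrt(897))/543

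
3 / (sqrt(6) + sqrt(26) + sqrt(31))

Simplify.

(-12*sqrt(1209) + 3*sqrt(31) + 33*sqrt(26) + 153*sqrt(6))/623

Group as (sqrt(6) + sqrt(26)) + sqrt(31); multiply by (sqrt(6) + sqrt(26)) - sqrt(31), then rationalise the remaining surd.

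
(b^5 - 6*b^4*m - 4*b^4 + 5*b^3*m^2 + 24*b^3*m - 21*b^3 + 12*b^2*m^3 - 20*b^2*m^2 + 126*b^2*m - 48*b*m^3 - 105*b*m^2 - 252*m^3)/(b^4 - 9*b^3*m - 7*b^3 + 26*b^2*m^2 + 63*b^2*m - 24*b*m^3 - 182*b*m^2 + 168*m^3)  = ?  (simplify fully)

Factor: b^5 - 6*b^4*m - 4*b^4 + 5*b^3*m^2 + 24*b^3*m - 21*b^3 + 12*b^2*m^3 - 20*b^2*m^2 + 126*b^2*m - 48*b*m^3 - 105*b*m^2 - 252*m^3 = (b - 3*m)*(b + 3)*(b + m)*(b - 4*m)*(b - 7);  b^4 - 9*b^3*m - 7*b^3 + 26*b^2*m^2 + 63*b^2*m - 24*b*m^3 - 182*b*m^2 + 168*m^3 = (b - 3*m)*(b - 4*m)*(b - 7)*(b - 2*m)
Cancel the common factors (b - 3*m), (b - 7), (b - 4*m).

(b^2 + b*m + 3*b + 3*m)/(b - 2*m)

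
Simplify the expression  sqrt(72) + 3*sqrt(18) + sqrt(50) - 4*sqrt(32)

4*sqrt(2)

sqrt(72) = 6*sqrt(2); 3*sqrt(18) = 9*sqrt(2); sqrt(50) = 5*sqrt(2); 4*sqrt(32) = 16*sqrt(2)
Combine: (6 + 9 + 5 - 16)·sqrt(2) = 4*sqrt(2)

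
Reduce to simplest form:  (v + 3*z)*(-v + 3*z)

Product of conjugates: (P+Q)(P-Q) = P**2 - Q**2.

-v**2 + 9*z**2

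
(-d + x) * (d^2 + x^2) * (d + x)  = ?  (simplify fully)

-d^4 + x^4

(x+d)(x-d) = -d^2 + x^2; continue pairing.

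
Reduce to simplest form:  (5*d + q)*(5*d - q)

25*d**2 - q**2

Product of conjugates: (P+Q)(P-Q) = P**2 - Q**2.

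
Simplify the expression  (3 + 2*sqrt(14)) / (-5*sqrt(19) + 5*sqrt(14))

Multiply numerator and denominator by 5*sqrt(14) + 5*sqrt(19).
Denominator becomes -125; numerator becomes 15*sqrt(14) + 15*sqrt(19) + 140 + 10*sqrt(266).

(-2*sqrt(266) - 28 - 3*sqrt(19) - 3*sqrt(14))/25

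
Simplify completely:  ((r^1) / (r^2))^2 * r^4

r^2

Inside the bracket: (r^-1)
Raise to the power 2: (r^-2)
Multiply by r^4: add exponents.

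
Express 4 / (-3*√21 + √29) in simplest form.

(-3*√21 - √29)/40

Multiply numerator and denominator by √29 + 3*√21.
Denominator becomes -160; numerator becomes 4*√29 + 12*√21.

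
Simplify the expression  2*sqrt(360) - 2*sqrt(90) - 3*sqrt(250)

2*sqrt(360) = 12*sqrt(10); 2*sqrt(90) = 6*sqrt(10); 3*sqrt(250) = 15*sqrt(10)
Combine: (12 - 6 - 15)·sqrt(10) = -9*sqrt(10)

-9*sqrt(10)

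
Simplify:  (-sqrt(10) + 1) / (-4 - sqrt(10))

Multiply numerator and denominator by -4 + sqrt(10).
Denominator becomes 6; numerator becomes -14 + 5*sqrt(10).

(-14 + 5*sqrt(10))/6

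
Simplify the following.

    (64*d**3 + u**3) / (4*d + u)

Apply the sum-of-cubes factorisation and cancel (4*d + u).

16*d**2 - 4*d*u + u**2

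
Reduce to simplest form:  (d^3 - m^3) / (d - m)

d^2 + d*m + m^2

Factor as (a-b)(a^2+ab+b^2) with a=d, b=m.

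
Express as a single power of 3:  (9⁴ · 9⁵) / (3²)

3^16

9⁴ = 3^8; 9⁵ = 3^10; 3² = 3^2
Combine exponents: 3^16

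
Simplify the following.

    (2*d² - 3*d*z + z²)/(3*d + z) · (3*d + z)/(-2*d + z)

Factor: 2*d² - 3*d*z + z² = (-2*d + z)·(-d + z)
Cancel the common factors (3*d + z), (-2*d + z).

-d + z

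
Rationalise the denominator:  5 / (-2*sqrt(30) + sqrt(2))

(-10*sqrt(30) - 5*sqrt(2))/118

Multiply numerator and denominator by sqrt(2) + 2*sqrt(30).
Denominator becomes -118; numerator becomes 5*sqrt(2) + 10*sqrt(30).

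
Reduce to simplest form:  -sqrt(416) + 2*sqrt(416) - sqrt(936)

sqrt(416) = 4*sqrt(26); 2*sqrt(416) = 8*sqrt(26); sqrt(936) = 6*sqrt(26)
Combine: (-4 + 8 - 6)·sqrt(26) = -2*sqrt(26)

-2*sqrt(26)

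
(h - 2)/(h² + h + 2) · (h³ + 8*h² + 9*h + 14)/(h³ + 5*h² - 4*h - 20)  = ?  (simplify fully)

(h + 7)/(h² + 7*h + 10)

Factor: h³ + 8*h² + 9*h + 14 = (h² + h + 2)·(h + 7);  h³ + 5*h² - 4*h - 20 = (h + 5)·(h - 2)·(h + 2)
Cancel the common factors (h² + h + 2), (h - 2).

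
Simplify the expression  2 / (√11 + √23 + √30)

Group as (√23 + √30) + √11; multiply by (√23 + √30) - √11, then rationalise the remaining surd.

(-√7590 + 2*√30 + 9*√23 + 21*√11)/249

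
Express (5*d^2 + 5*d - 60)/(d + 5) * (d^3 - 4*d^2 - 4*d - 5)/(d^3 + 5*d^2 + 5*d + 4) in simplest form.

(5*d^2 - 40*d + 75)/(d + 5)

Factor: 5*d^2 + 5*d - 60 = 5*(d + 4)*(d - 3);  d^3 - 4*d^2 - 4*d - 5 = (d - 5)*(d^2 + d + 1);  d^3 + 5*d^2 + 5*d + 4 = (d + 4)*(d^2 + d + 1)
Cancel the common factors (d^2 + d + 1), (d + 4).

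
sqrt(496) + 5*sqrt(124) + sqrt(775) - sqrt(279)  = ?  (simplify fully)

sqrt(496) = 4*sqrt(31); 5*sqrt(124) = 10*sqrt(31); sqrt(775) = 5*sqrt(31); sqrt(279) = 3*sqrt(31)
Combine: (4 + 10 + 5 - 3)·sqrt(31) = 16*sqrt(31)

16*sqrt(31)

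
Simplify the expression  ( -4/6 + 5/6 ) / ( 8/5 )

5/48

Numerator: -4/6 + 5/6 = 1/6
Denominator: 8/5 = 8/5
Divide: (1/6) · (5/8) = 5/48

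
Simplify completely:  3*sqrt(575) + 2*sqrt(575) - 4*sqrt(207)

13*sqrt(23)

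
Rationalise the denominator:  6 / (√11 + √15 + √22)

(-33*√30 + 6*√22 + 27*√15 + 39*√11)/161

Group as (√11 + √15) + √22; multiply by (√11 + √15) - √22, then rationalise the remaining surd.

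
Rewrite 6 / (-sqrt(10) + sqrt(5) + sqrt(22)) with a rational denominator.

(-102*sqrt(10) - 42*sqrt(22) + 162*sqrt(5) + 120*sqrt(11))/151

Group as (sqrt(5) + sqrt(22)) - sqrt(10); multiply by (sqrt(5) + sqrt(22)) + sqrt(10), then rationalise the remaining surd.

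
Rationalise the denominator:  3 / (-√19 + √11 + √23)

(-45*√19 + 21*√23 + 93*√11 + 6*√4807)/787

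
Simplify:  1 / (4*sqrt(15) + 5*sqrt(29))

(-4*sqrt(15) + 5*sqrt(29))/485

Multiply numerator and denominator by -5*sqrt(29) + 4*sqrt(15).
Denominator becomes -485; numerator becomes -5*sqrt(29) + 4*sqrt(15).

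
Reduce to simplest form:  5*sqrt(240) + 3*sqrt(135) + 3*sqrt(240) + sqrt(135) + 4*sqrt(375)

64*sqrt(15)

5*sqrt(240) = 20*sqrt(15); 3*sqrt(135) = 9*sqrt(15); 3*sqrt(240) = 12*sqrt(15); sqrt(135) = 3*sqrt(15); 4*sqrt(375) = 20*sqrt(15)
Combine: (20 + 9 + 12 + 3 + 20)·sqrt(15) = 64*sqrt(15)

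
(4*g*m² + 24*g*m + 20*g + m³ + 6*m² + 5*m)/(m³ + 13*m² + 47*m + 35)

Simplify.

(4*g + m)/(m + 7)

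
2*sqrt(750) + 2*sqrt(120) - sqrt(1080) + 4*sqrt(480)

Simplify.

2*sqrt(750) = 10*sqrt(30); 2*sqrt(120) = 4*sqrt(30); sqrt(1080) = 6*sqrt(30); 4*sqrt(480) = 16*sqrt(30)
Combine: (10 + 4 - 6 + 16)·sqrt(30) = 24*sqrt(30)

24*sqrt(30)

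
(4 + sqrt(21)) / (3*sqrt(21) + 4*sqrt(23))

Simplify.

Multiply numerator and denominator by -4*sqrt(23) + 3*sqrt(21).
Denominator becomes -179; numerator becomes -4*sqrt(483) - 16*sqrt(23) + 12*sqrt(21) + 63.

(-63 - 12*sqrt(21) + 16*sqrt(23) + 4*sqrt(483))/179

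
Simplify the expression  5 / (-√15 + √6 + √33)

Group as (√6 + √33) - √15; multiply by (√6 + √33) + √15, then rationalise the remaining surd.

(-20*√15 - 10*√33 + 35*√6 + 5*√330)/36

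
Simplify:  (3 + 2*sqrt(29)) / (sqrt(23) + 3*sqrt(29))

(-2*sqrt(667) - 3*sqrt(23) + 9*sqrt(29) + 174)/238

Multiply numerator and denominator by -sqrt(23) + 3*sqrt(29).
Denominator becomes 238; numerator becomes -2*sqrt(667) - 3*sqrt(23) + 9*sqrt(29) + 174.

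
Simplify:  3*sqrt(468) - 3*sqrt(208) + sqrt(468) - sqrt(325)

7*sqrt(13)

3*sqrt(468) = 18*sqrt(13); 3*sqrt(208) = 12*sqrt(13); sqrt(468) = 6*sqrt(13); sqrt(325) = 5*sqrt(13)
Combine: (18 - 12 + 6 - 5)·sqrt(13) = 7*sqrt(13)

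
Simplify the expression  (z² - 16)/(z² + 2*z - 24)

Factor: z² - 16 = (z - 4)·(z + 4);  z² + 2*z - 24 = (z + 6)·(z - 4)
Cancel the common factor (z - 4).

(z + 4)/(z + 6)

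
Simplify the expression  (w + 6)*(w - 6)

w^2 - 36

Difference of squares with P = w, Q = 6.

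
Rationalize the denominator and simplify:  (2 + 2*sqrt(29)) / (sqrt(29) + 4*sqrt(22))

Multiply numerator and denominator by -4*sqrt(22) + sqrt(29).
Denominator becomes -323; numerator becomes -8*sqrt(638) - 8*sqrt(22) + 2*sqrt(29) + 58.

(-58 - 2*sqrt(29) + 8*sqrt(22) + 8*sqrt(638))/323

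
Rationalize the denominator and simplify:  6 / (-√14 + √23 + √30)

Group as (√23 + √30) - √14; multiply by (√23 + √30) + √14, then rationalise the remaining surd.

(-78*√14 + 14*√30 + 42*√23 + 8*√2415)/413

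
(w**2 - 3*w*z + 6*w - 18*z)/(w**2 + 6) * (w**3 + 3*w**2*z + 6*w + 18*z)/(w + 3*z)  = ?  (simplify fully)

Factor: w**2 - 3*w*z + 6*w - 18*z = (w + 6)*(w - 3*z);  w**3 + 3*w**2*z + 6*w + 18*z = (w**2 + 6)*(w + 3*z)
Cancel the common factors (w**2 + 6), (w + 3*z).

w**2 - 3*w*z + 6*w - 18*z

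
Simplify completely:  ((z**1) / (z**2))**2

Inside the bracket: (z**-1)
Raise to the power 2: (z**-2)

z**(-2)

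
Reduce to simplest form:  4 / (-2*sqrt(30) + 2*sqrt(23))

(-2*sqrt(30) - 2*sqrt(23))/7

Multiply numerator and denominator by 2*sqrt(23) + 2*sqrt(30).
Denominator becomes -28; numerator becomes 8*sqrt(23) + 8*sqrt(30).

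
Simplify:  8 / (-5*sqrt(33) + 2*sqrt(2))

Multiply numerator and denominator by 2*sqrt(2) + 5*sqrt(33).
Denominator becomes -817; numerator becomes 16*sqrt(2) + 40*sqrt(33).

(-40*sqrt(33) - 16*sqrt(2))/817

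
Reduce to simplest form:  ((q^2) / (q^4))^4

q^(-8)

Inside the bracket: (q^-2)
Raise to the power 4: (q^-8)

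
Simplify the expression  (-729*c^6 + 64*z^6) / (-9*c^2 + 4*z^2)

81*c^4 + 36*c^2*z^2 + 16*z^4

Factor (2*z)^6 - (3*c)^6 and cancel (-9*c^2 + 4*z^2).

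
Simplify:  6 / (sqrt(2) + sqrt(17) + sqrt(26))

Group as (sqrt(2) + sqrt(17)) + sqrt(26); multiply by (sqrt(2) + sqrt(17)) - sqrt(26), then rationalise the remaining surd.

(-8*sqrt(221) - 14*sqrt(26) + 22*sqrt(17) + 82*sqrt(2))/29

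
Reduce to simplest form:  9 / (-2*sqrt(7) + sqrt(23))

(-18*sqrt(7) - 9*sqrt(23))/5

Multiply numerator and denominator by sqrt(23) + 2*sqrt(7).
Denominator becomes -5; numerator becomes 9*sqrt(23) + 18*sqrt(7).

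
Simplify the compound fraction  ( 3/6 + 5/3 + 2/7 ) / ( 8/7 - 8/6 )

-103/8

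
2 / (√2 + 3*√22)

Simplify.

(-√2 + 3*√22)/98

Multiply numerator and denominator by -3*√22 + √2.
Denominator becomes -196; numerator becomes -6*√22 + 2*√2.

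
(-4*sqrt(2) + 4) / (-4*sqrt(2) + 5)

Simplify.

Multiply numerator and denominator by 5 + 4*sqrt(2).
Denominator becomes -7; numerator becomes -12 - 4*sqrt(2).

(4*sqrt(2) + 12)/7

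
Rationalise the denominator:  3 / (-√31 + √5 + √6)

(-30*√31 - 45*√6 - 48*√5 - 3*√930)/140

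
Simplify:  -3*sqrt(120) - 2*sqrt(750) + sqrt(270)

-13*sqrt(30)

3*sqrt(120) = 6*sqrt(30); 2*sqrt(750) = 10*sqrt(30); sqrt(270) = 3*sqrt(30)
Combine: (-6 - 10 + 3)·sqrt(30) = -13*sqrt(30)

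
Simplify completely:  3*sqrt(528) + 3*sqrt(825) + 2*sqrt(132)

3*sqrt(528) = 12*sqrt(33); 3*sqrt(825) = 15*sqrt(33); 2*sqrt(132) = 4*sqrt(33)
Combine: (12 + 15 + 4)·sqrt(33) = 31*sqrt(33)

31*sqrt(33)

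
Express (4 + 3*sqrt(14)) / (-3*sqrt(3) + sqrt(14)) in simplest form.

Multiply numerator and denominator by sqrt(14) + 3*sqrt(3).
Denominator becomes -13; numerator becomes 4*sqrt(14) + 12*sqrt(3) + 42 + 9*sqrt(42).

(-9*sqrt(42) - 42 - 12*sqrt(3) - 4*sqrt(14))/13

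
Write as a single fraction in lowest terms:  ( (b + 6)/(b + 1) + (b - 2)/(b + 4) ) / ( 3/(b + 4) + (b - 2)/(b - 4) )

Numerator: (b + 6)/(b + 1) + (b - 2)/(b + 4) = (2*b² + 9*b + 22)/(b² + 5*b + 4)
Denominator: 3/(b + 4) + (b - 2)/(b - 4) = (b² + 5*b - 20)/(b² - 16)
Divide: ((2*b² + 9*b + 22)/(b² + 5*b + 4)) · ((b² - 16)/(b² + 5*b - 20)) = (2*b³ + b² - 14*b - 88)/(b³ + 6*b² - 15*b - 20)

(2*b³ + b² - 14*b - 88)/(b³ + 6*b² - 15*b - 20)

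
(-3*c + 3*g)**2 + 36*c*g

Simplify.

9*(c + g)**2

After expansion: 9*c**2 + 18*c*g + 9*g**2 — a perfect-square trinomial.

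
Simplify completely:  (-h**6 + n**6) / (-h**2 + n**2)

Factor n**6 - h**6 and cancel (-h**2 + n**2).

h**4 + h**2*n**2 + n**4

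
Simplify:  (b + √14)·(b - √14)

Product of conjugates: (P+Q)(P-Q) = P^2 - Q^2.

b² - 14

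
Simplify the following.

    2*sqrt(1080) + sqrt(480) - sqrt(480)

2*sqrt(1080) = 12*sqrt(30); sqrt(480) = 4*sqrt(30); sqrt(480) = 4*sqrt(30)
Combine: (12 + 4 - 4)·sqrt(30) = 12*sqrt(30)

12*sqrt(30)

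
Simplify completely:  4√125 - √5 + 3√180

37*√5

4√125 = 20*√5; √5 = √5; 3√180 = 18*√5
Combine: (20 - 1 + 18)·√5 = 37*√5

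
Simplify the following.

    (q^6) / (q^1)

q^5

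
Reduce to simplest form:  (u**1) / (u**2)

1/u

Quotient: (u**-1)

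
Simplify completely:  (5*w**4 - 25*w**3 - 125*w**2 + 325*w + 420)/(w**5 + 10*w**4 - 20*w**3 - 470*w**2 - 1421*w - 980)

Factor: 5*w**4 - 25*w**3 - 125*w**2 + 325*w + 420 = 5*(w + 1)*(w - 3)*(w - 7)*(w + 4);  w**5 + 10*w**4 - 20*w**3 - 470*w**2 - 1421*w - 980 = (w + 7)*(w + 1)*(w - 7)*(w + 4)*(w + 5)
Cancel the common factors (w - 7), (w + 1), (w + 4).

(5*w - 15)/(w**2 + 12*w + 35)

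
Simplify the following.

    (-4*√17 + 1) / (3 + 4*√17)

(-275 + 16*√17)/263

Multiply numerator and denominator by -4*√17 + 3.
Denominator becomes -263; numerator becomes -16*√17 + 275.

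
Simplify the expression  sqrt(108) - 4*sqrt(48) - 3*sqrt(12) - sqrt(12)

-18*sqrt(3)

sqrt(108) = 6*sqrt(3); 4*sqrt(48) = 16*sqrt(3); 3*sqrt(12) = 6*sqrt(3); sqrt(12) = 2*sqrt(3)
Combine: (6 - 16 - 6 - 2)·sqrt(3) = -18*sqrt(3)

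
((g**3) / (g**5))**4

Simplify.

g**(-8)

Inside the bracket: (g**-2)
Raise to the power 4: (g**-8)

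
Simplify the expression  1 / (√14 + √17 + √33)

Group as (√14 + √17) + √33; multiply by (√14 + √17) - √33, then rationalise the remaining surd.

(-√7854 - √33 + 15*√17 + 18*√14)/474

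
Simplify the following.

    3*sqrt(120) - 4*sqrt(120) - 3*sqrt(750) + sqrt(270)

3*sqrt(120) = 6*sqrt(30); 4*sqrt(120) = 8*sqrt(30); 3*sqrt(750) = 15*sqrt(30); sqrt(270) = 3*sqrt(30)
Combine: (6 - 8 - 15 + 3)·sqrt(30) = -14*sqrt(30)

-14*sqrt(30)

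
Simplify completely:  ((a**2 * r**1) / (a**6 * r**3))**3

1/(a**12*r**6)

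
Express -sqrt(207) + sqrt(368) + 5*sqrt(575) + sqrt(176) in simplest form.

4*sqrt(11) + 26*sqrt(23)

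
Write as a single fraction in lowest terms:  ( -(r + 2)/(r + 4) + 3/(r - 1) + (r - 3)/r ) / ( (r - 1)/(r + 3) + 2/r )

(2*r³ + 7*r² + 15*r + 36)/(r⁴ + 4*r³ + 5*r² + 14*r - 24)

Numerator: -(r + 2)/(r + 4) + 3/(r - 1) + (r - 3)/r = (2*r² + r + 12)/(r³ + 3*r² - 4*r)
Denominator: (r - 1)/(r + 3) + 2/r = (r² + r + 6)/(r² + 3*r)
Divide: ((2*r² + r + 12)/(r³ + 3*r² - 4*r)) · ((r² + 3*r)/(r² + r + 6)) = (2*r³ + 7*r² + 15*r + 36)/(r⁴ + 4*r³ + 5*r² + 14*r - 24)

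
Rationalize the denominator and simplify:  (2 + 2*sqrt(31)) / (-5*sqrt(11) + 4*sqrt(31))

(10*sqrt(11) + 8*sqrt(31) + 10*sqrt(341) + 248)/221

Multiply numerator and denominator by 5*sqrt(11) + 4*sqrt(31).
Denominator becomes 221; numerator becomes 10*sqrt(11) + 8*sqrt(31) + 10*sqrt(341) + 248.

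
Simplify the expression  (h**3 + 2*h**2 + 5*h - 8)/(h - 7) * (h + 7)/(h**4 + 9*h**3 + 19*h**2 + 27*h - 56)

1/(h - 7)

Factor: h**3 + 2*h**2 + 5*h - 8 = (h**2 + 3*h + 8)*(h - 1);  h**4 + 9*h**3 + 19*h**2 + 27*h - 56 = (h + 7)*(h**2 + 3*h + 8)*(h - 1)
Cancel the common factors (h**2 + 3*h + 8), (h + 7), (h - 1).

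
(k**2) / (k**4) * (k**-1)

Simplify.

Quotient: (k**-2)
Multiply by (k**-1): add exponents.

k**(-3)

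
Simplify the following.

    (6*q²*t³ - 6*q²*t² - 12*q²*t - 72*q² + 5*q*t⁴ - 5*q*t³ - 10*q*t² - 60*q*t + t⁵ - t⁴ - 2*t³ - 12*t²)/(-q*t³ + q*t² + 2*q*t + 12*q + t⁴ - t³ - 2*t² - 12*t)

Factor: 6*q²*t³ - 6*q²*t² - 12*q²*t - 72*q² + 5*q*t⁴ - 5*q*t³ - 10*q*t² - 60*q*t + t⁵ - t⁴ - 2*t³ - 12*t² = (3*q + t)·(t² + 2*t + 4)·(t - 3)·(2*q + t);  -q*t³ + q*t² + 2*q*t + 12*q + t⁴ - t³ - 2*t² - 12*t = (t² + 2*t + 4)·(-q + t)·(t - 3)
Cancel the common factors (t² + 2*t + 4), (t - 3).

(-6*q² - 5*q*t - t²)/(q - t)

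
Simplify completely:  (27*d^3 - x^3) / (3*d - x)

Apply the difference-of-cubes factorisation and cancel (3*d - x).

9*d^2 + 3*d*x + x^2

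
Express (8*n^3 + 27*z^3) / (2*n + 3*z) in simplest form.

(2*n)^3 + (3*z)^3 = (2*n + 3*z)(4*n^2 - 6*n*z + 9*z^2).

4*n^2 - 6*n*z + 9*z^2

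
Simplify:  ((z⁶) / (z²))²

Inside the bracket: z⁴
Raise to the power 2: z⁸

z⁸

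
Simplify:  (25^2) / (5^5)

5^(-1)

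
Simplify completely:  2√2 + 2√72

2√2 = 2*√2; 2√72 = 12*√2
Combine: (2 + 12)·√2 = 14*√2

14*√2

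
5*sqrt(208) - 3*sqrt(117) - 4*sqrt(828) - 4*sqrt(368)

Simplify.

-40*sqrt(23) + 11*sqrt(13)

5*sqrt(208) = 20*sqrt(13); 3*sqrt(117) = 9*sqrt(13); 4*sqrt(828) = 24*sqrt(23); 4*sqrt(368) = 16*sqrt(23)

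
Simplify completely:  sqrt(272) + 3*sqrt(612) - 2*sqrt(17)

20*sqrt(17)

sqrt(272) = 4*sqrt(17); 3*sqrt(612) = 18*sqrt(17); 2*sqrt(17) = 2*sqrt(17)
Combine: (4 + 18 - 2)·sqrt(17) = 20*sqrt(17)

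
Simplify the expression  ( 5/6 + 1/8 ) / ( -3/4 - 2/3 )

Numerator: 5/6 + 1/8 = 23/24
Denominator: -3/4 - 2/3 = -17/12
Divide: (23/24) · (-12/17) = -23/34

-23/34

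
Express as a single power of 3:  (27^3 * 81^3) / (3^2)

27^3 = 3^9; 81^3 = 3^12; 3^2 = 3^2
Combine exponents: 3^19

3^19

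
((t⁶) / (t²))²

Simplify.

t⁸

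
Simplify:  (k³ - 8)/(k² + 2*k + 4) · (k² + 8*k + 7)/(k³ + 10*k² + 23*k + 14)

(k - 2)/(k + 2)

Factor: k³ - 8 = (k² + 2*k + 4)·(k - 2);  k² + 8*k + 7 = (k + 1)·(k + 7);  k³ + 10*k² + 23*k + 14 = (k + 2)·(k + 1)·(k + 7)
Cancel the common factors (k² + 2*k + 4), (k + 7), (k + 1).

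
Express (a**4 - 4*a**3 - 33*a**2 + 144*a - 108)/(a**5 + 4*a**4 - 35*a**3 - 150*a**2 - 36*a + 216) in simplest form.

(a - 3)/(a**2 + 5*a + 6)

Factor: a**4 - 4*a**3 - 33*a**2 + 144*a - 108 = (a - 6)*(a - 3)*(a + 6)*(a - 1);  a**5 + 4*a**4 - 35*a**3 - 150*a**2 - 36*a + 216 = (a - 1)*(a + 6)*(a + 2)*(a + 3)*(a - 6)
Cancel the common factors (a + 6), (a - 1), (a - 6).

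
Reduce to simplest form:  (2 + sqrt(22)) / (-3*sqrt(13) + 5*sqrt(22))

Multiply numerator and denominator by 3*sqrt(13) + 5*sqrt(22).
Denominator becomes 433; numerator becomes 6*sqrt(13) + 10*sqrt(22) + 3*sqrt(286) + 110.

(6*sqrt(13) + 10*sqrt(22) + 3*sqrt(286) + 110)/433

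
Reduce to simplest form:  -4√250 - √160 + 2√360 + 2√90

-6*√10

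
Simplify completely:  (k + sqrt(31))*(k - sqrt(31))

k^2 - 31

(k)^2 - (sqrt(31))^2 = k^2 - 31.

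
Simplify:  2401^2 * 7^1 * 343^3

7^18

2401^2 = 7^8; 7^1 = 7^1; 343^3 = 7^9
Combine exponents: 7^18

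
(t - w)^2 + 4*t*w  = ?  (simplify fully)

(t + w)^2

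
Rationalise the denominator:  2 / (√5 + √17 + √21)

(-4*√1785 + 2*√21 + 18*√17 + 66*√5)/339

Group as (√5 + √21) + √17; multiply by (√5 + √21) - √17, then rationalise the remaining surd.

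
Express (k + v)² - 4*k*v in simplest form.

(k - v)²

Expand the square and combine the 4*k*v term.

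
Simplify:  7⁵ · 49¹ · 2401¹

7⁵ = 7^5; 49¹ = 7^2; 2401¹ = 7^4
Combine exponents: 7^11

7^11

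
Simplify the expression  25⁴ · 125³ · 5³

5^20

25⁴ = 5^8; 125³ = 5^9; 5³ = 5^3
Combine exponents: 5^20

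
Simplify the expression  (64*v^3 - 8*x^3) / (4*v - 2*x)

Factor as (a-b)(a^2+ab+b^2) with a=(4*v), b=(2*x).

16*v^2 + 8*v*x + 4*x^2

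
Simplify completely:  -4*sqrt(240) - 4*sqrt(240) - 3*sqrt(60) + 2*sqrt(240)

-30*sqrt(15)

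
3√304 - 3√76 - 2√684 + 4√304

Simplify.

10*√19

3√304 = 12*√19; 3√76 = 6*√19; 2√684 = 12*√19; 4√304 = 16*√19
Combine: (12 - 6 - 12 + 16)·√19 = 10*√19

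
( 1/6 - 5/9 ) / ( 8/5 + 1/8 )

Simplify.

-140/621

Numerator: 1/6 - 5/9 = -7/18
Denominator: 8/5 + 1/8 = 69/40
Divide: (-7/18) · (40/69) = -140/621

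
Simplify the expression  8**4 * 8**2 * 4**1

8**4 = 2**12; 8**2 = 2**6; 4**1 = 2**2
Combine exponents: 2**20

2**20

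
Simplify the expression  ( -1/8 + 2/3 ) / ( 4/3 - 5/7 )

7/8

Numerator: -1/8 + 2/3 = 13/24
Denominator: 4/3 - 5/7 = 13/21
Divide: (13/24) · (21/13) = 7/8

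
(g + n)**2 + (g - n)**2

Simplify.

Binomially expand both and collect terms in g, n.

2*g**2 + 2*n**2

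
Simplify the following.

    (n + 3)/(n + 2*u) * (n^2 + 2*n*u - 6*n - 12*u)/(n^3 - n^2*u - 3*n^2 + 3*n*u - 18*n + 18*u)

Factor: n^2 + 2*n*u - 6*n - 12*u = (n + 2*u)*(n - 6);  n^3 - n^2*u - 3*n^2 + 3*n*u - 18*n + 18*u = (n + 3)*(n - u)*(n - 6)
Cancel the common factors (n + 2*u), (n + 3), (n - 6).

-1/(-n + u)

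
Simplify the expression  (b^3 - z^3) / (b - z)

b^2 + b*z + z^2

b^3 - z^3 = (b - z)(b^2 + b*z + z^2).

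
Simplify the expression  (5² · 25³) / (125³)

5² = 5^2; 25³ = 5^6; 125³ = 5^9
Combine exponents: 5^(-1)

5^(-1)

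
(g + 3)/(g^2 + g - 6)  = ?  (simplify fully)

1/(g - 2)

Factor: g^2 + g - 6 = (g + 3)*(g - 2)
Cancel the common factor (g + 3).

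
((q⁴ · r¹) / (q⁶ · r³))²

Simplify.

Inside the bracket: (q^-2) · (r^-2)
Raise to the power 2: (q^-4) · (r^-4)

1/(q⁴*r⁴)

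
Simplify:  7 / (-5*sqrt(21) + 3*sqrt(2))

Multiply numerator and denominator by 3*sqrt(2) + 5*sqrt(21).
Denominator becomes -507; numerator becomes 21*sqrt(2) + 35*sqrt(21).

(-35*sqrt(21) - 21*sqrt(2))/507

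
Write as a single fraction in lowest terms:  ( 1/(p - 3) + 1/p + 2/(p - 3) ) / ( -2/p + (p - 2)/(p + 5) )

(4*p² + 17*p - 15)/(p³ - 7*p² + 2*p + 30)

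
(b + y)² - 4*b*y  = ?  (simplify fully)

After expansion: b² - 2*b*y + y² — a perfect-square trinomial.

(b - y)²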